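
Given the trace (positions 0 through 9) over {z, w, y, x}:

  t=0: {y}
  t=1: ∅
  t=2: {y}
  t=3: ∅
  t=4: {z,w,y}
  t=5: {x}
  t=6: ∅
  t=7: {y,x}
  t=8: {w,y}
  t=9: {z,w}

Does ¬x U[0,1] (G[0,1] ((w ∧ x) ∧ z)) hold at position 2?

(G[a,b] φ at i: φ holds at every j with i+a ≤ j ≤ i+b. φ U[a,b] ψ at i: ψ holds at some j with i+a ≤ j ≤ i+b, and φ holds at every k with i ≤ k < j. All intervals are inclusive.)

No

Need some j in [2,3] with G[0,1] ((w ∧ x) ∧ z), and ¬x at every k in [2,j-1].
  j=2: G[0,1] ((w ∧ x) ∧ z) — fails at 2.
  j=3: G[0,1] ((w ∧ x) ∧ z) — fails at 3.
No j in the window works → until fails.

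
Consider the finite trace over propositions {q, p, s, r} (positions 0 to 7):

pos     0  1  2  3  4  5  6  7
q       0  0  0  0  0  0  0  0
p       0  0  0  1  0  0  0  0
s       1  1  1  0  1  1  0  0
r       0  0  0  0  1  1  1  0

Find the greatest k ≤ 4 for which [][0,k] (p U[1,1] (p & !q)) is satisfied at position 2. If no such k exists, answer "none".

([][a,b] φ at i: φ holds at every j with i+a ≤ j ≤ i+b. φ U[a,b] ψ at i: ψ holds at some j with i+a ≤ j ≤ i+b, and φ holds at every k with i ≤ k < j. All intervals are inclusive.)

none

(p U[1,1] (p & !q)) must hold from j=2 onward; find where it first fails.
  j=2: fails → no k works.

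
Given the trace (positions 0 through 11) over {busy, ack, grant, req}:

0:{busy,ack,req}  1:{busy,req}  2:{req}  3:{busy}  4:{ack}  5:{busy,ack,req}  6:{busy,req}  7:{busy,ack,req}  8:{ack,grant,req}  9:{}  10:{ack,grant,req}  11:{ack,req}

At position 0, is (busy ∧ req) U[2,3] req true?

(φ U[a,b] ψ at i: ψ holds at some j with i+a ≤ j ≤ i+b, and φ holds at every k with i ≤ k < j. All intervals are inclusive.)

Yes

Need some j in [2,3] with req, and (busy ∧ req) at every k in [0,j-1].
  j=2: req holds; (busy ∧ req) holds at every k in [0,1] → satisfied.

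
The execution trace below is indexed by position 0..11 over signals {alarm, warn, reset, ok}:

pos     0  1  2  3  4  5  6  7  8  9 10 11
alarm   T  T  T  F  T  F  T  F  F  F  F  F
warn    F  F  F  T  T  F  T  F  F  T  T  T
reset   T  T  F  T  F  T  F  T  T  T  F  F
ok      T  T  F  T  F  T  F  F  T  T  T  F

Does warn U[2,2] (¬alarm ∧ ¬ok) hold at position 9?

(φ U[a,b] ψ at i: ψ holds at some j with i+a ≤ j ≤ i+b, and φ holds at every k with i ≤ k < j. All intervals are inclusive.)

Holds

Need some j in [11,11] with (¬alarm ∧ ¬ok), and warn at every k in [9,j-1].
  j=11: (¬alarm ∧ ¬ok) holds; warn holds at every k in [9,10] → satisfied.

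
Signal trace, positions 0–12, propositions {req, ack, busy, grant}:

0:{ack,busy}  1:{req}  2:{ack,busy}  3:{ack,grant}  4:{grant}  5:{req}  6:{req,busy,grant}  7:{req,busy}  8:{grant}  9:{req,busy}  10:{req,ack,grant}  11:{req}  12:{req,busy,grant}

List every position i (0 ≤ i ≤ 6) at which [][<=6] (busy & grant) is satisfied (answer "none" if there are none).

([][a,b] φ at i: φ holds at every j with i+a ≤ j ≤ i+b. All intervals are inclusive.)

Evaluate at each i in [0,6]:
  i=0: ✗ (fails at j=0)
  i=1: ✗ (fails at j=1)
  i=2: ✗ (fails at j=2)
  i=3: ✗ (fails at j=3)
  i=4: ✗ (fails at j=4)
  i=5: ✗ (fails at j=5)
  i=6: ✗ (fails at j=7)

none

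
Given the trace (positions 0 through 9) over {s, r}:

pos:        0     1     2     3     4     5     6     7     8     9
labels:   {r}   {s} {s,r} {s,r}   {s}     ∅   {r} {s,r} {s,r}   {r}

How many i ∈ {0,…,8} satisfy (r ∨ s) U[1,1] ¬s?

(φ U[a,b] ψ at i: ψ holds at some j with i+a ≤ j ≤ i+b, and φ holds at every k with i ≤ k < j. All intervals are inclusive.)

2

Evaluate at each i in [0,8]:
  i=0: ✗ (no rhs in [1,1])
  i=1: ✗ (no rhs in [2,2])
  i=2: ✗ (no rhs in [3,3])
  i=3: ✗ (no rhs in [4,4])
  i=4: ✓ (rhs at j=5; lhs holds on [4,4])
  i=5: ✗ (lhs fails at k=5 before rhs at j=6)
  i=6: ✗ (no rhs in [7,7])
  i=7: ✗ (no rhs in [8,8])
  i=8: ✓ (rhs at j=9; lhs holds on [8,8])
Positions where it holds: {4, 8} → 2.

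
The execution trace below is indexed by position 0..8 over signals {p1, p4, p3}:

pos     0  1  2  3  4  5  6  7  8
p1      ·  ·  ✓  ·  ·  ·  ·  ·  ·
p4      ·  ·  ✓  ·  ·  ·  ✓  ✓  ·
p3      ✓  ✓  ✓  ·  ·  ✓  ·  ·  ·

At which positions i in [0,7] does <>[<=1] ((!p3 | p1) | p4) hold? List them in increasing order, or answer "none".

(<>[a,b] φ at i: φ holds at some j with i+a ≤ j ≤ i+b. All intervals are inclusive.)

Evaluate at each i in [0,7]:
  i=0: ✗ (none in [0,1])
  i=1: ✓ (witness j=2)
  i=2: ✓ (witness j=2)
  i=3: ✓ (witness j=3)
  i=4: ✓ (witness j=4)
  i=5: ✓ (witness j=6)
  i=6: ✓ (witness j=6)
  i=7: ✓ (witness j=7)

1, 2, 3, 4, 5, 6, 7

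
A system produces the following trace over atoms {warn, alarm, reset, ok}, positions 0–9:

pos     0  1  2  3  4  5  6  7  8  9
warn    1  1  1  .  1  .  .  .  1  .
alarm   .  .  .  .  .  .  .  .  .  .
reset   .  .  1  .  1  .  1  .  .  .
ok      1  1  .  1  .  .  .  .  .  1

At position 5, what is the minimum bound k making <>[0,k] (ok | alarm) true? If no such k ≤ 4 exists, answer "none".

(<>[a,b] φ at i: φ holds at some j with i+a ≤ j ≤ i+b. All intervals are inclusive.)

Scan j = 5,6,… for (ok | alarm):
  j=5: fails
  j=6: fails
  j=7: fails
  j=8: fails
  j=9: holds
First hit at j=9, so smallest k = 9-5 = 4.

4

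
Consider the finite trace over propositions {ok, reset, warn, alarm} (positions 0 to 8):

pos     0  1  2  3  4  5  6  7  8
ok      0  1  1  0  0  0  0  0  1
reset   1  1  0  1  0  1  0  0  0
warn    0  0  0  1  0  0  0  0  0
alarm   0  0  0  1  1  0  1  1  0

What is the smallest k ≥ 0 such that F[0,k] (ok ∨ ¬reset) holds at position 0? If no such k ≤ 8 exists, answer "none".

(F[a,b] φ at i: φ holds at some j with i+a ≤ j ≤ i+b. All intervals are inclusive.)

Scan j = 0,1,… for (ok ∨ ¬reset):
  j=0: fails
  j=1: holds
First hit at j=1, so smallest k = 1-0 = 1.

1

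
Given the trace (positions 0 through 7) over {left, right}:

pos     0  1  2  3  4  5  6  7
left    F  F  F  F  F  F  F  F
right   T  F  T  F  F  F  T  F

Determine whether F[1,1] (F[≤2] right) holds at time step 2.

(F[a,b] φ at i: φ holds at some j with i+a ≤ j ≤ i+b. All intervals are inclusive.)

Check F[≤2] right at each j in [3,3]:
  j=3: fails (none in [3,5])
No position in the window satisfies it → formula fails.

No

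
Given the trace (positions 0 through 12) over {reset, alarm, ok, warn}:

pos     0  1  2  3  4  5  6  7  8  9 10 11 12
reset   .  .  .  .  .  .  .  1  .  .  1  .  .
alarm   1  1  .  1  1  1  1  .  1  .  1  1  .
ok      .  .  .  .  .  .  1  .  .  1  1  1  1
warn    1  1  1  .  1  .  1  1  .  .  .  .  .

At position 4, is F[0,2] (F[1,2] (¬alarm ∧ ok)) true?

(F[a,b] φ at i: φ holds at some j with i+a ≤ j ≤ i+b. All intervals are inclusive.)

No

Check F[1,2] (¬alarm ∧ ok) at each j in [4,6]:
  j=4: fails (none in [5,6])
  j=5: fails (none in [6,7])
  j=6: fails (none in [7,8])
No position in the window satisfies it → formula fails.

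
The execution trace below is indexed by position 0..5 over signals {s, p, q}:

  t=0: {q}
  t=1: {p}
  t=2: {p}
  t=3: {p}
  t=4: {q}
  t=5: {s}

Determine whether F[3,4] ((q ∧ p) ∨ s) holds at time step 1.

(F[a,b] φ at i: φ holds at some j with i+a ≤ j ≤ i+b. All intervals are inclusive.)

True

Check ((q ∧ p) ∨ s) at each j in [4,5]:
  j=4: false
  j=5: true
Found at j=5 → formula holds.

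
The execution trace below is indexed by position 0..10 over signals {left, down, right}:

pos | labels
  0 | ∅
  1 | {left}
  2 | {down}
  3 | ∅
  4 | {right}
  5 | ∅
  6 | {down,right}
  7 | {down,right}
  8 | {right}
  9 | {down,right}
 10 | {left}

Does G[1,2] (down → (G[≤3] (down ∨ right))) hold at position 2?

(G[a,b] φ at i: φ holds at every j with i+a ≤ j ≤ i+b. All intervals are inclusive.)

Holds

Check (down → (G[≤3] (down ∨ right))) at every j in [3,4]:
  j=3: antecedent false → ✓
  j=4: antecedent false → ✓
All positions satisfy it → formula holds.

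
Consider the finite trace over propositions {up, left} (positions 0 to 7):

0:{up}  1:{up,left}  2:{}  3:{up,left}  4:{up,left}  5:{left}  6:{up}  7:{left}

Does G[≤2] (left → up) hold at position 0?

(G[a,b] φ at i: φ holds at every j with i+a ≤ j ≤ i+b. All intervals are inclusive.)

True

Check (left → up) at every j in [0,2]:
  j=0: antecedent false → ✓
  j=1: antecedent true; consequent true → ✓
  j=2: antecedent false → ✓
All positions satisfy it → formula holds.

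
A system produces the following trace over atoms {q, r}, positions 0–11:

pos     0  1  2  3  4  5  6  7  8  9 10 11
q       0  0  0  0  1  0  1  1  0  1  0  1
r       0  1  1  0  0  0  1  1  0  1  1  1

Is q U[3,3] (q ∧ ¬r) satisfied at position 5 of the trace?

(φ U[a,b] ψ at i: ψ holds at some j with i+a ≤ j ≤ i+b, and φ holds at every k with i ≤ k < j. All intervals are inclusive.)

Need some j in [8,8] with (q ∧ ¬r), and q at every k in [5,j-1].
  j=8: (q ∧ ¬r) false.
No j in the window works → until fails.

Does not hold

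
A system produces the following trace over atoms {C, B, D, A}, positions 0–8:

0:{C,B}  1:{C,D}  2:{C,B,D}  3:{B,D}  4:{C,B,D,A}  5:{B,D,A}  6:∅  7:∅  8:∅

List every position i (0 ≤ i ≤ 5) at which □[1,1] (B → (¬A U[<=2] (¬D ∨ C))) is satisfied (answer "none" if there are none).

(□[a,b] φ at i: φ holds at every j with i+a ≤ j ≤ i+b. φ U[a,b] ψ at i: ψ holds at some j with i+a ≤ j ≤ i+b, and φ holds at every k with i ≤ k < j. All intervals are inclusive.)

Evaluate at each i in [0,5]:
  i=0: ✓ (all of [1,1])
  i=1: ✓ (all of [2,2])
  i=2: ✓ (all of [3,3])
  i=3: ✓ (all of [4,4])
  i=4: ✗ (fails at j=5)
  i=5: ✓ (all of [6,6])

0, 1, 2, 3, 5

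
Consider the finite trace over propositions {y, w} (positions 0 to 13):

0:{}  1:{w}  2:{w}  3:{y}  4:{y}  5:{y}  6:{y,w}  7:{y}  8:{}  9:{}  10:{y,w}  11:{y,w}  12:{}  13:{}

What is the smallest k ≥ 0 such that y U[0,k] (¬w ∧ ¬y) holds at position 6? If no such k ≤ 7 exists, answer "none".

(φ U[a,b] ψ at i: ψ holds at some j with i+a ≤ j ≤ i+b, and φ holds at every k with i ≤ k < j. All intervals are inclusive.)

2

Need earliest j ≥ 6 with (¬w ∧ ¬y), and y at every k in [6,j-1].
  j=6: rhs fails.
  j=7: rhs fails.
  j=8: rhs holds; lhs holds on [6,7]. k = 2.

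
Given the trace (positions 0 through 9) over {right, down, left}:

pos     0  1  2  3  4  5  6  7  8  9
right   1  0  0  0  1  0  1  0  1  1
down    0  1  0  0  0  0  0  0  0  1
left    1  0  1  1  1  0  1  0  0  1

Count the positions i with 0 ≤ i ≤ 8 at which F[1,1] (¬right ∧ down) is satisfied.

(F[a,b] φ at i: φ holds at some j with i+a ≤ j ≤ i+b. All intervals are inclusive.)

Evaluate at each i in [0,8]:
  i=0: ✓ (witness j=1)
  i=1: ✗ (none in [2,2])
  i=2: ✗ (none in [3,3])
  i=3: ✗ (none in [4,4])
  i=4: ✗ (none in [5,5])
  i=5: ✗ (none in [6,6])
  i=6: ✗ (none in [7,7])
  i=7: ✗ (none in [8,8])
  i=8: ✗ (none in [9,9])
Positions where it holds: {0} → 1.

1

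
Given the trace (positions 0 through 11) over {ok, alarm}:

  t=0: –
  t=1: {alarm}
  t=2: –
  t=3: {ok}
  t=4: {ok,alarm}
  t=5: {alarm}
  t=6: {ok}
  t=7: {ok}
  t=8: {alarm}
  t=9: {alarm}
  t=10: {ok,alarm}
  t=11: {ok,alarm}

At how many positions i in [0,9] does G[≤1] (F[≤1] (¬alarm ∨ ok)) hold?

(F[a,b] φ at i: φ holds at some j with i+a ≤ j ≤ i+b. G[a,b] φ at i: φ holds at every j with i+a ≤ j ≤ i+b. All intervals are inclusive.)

Evaluate at each i in [0,9]:
  i=0: ✓ (all of [0,1])
  i=1: ✓ (all of [1,2])
  i=2: ✓ (all of [2,3])
  i=3: ✓ (all of [3,4])
  i=4: ✓ (all of [4,5])
  i=5: ✓ (all of [5,6])
  i=6: ✓ (all of [6,7])
  i=7: ✗ (fails at j=8)
  i=8: ✗ (fails at j=8)
  i=9: ✓ (all of [9,10])
Positions where it holds: {0, 1, 2, 3, 4, 5, 6, 9} → 8.

8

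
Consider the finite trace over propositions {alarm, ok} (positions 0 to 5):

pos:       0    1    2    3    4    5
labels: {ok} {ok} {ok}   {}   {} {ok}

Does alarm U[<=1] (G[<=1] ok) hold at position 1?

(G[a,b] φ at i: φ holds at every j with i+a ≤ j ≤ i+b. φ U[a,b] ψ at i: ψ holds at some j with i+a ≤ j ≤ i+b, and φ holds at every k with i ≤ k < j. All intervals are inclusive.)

Need some j in [1,2] with G[<=1] ok, and alarm at every k in [1,j-1].
  j=1: G[<=1] ok holds; no prefix to check → satisfied.

Yes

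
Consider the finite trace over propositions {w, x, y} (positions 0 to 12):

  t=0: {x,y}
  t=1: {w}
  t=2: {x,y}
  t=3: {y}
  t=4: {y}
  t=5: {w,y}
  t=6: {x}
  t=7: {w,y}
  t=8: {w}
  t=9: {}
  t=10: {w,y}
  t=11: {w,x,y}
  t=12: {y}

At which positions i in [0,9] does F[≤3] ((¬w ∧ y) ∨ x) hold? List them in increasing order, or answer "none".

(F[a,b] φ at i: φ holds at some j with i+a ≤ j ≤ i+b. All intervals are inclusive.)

0, 1, 2, 3, 4, 5, 6, 8, 9

Evaluate at each i in [0,9]:
  i=0: ✓ (witness j=0)
  i=1: ✓ (witness j=2)
  i=2: ✓ (witness j=2)
  i=3: ✓ (witness j=3)
  i=4: ✓ (witness j=4)
  i=5: ✓ (witness j=6)
  i=6: ✓ (witness j=6)
  i=7: ✗ (none in [7,10])
  i=8: ✓ (witness j=11)
  i=9: ✓ (witness j=11)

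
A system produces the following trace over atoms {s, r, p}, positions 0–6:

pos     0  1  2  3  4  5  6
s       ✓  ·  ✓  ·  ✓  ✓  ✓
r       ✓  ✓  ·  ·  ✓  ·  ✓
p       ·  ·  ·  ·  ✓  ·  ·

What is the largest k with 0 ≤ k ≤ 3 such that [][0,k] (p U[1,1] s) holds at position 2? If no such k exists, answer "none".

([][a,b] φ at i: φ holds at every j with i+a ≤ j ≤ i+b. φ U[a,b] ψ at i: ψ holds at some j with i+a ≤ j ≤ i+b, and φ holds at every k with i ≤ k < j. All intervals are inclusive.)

(p U[1,1] s) must hold from j=2 onward; find where it first fails.
  j=2: fails → no k works.

none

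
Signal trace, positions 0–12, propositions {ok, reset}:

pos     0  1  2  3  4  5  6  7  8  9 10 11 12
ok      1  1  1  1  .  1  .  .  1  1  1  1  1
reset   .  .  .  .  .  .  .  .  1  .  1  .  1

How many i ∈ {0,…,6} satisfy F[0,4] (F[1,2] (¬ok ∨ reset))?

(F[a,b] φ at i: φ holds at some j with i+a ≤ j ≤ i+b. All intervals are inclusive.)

7

Evaluate at each i in [0,6]:
  i=0: ✓ (witness j=2)
  i=1: ✓ (witness j=2)
  i=2: ✓ (witness j=2)
  i=3: ✓ (witness j=3)
  i=4: ✓ (witness j=4)
  i=5: ✓ (witness j=5)
  i=6: ✓ (witness j=6)
Positions where it holds: {0, 1, 2, 3, 4, 5, 6} → 7.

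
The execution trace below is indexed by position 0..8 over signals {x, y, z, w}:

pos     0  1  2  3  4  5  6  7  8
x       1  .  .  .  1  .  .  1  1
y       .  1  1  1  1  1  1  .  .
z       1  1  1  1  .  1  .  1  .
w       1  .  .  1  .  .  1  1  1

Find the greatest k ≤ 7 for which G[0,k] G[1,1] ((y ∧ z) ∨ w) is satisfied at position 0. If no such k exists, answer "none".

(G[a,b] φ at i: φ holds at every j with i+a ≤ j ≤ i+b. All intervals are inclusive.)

G[1,1] ((y ∧ z) ∨ w) must hold from j=0 onward; find where it first fails.
  j=0: holds
  j=1: holds
  j=2: holds
  j=3: fails
Holds on [0,2], so largest k = 2.

2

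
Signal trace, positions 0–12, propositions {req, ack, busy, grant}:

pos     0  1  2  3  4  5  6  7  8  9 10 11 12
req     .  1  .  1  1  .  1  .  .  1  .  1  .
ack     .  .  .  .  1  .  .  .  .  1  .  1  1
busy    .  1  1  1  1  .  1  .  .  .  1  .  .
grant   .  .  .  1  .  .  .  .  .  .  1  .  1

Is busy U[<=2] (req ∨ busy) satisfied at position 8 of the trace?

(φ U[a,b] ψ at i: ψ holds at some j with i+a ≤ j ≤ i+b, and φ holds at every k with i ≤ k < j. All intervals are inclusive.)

Does not hold

Need some j in [8,10] with (req ∨ busy), and busy at every k in [8,j-1].
  j=8: (req ∨ busy) false.
  j=9: (req ∨ busy) holds, but busy fails at k=8 → not this j.
  j=10: (req ∨ busy) holds, but busy fails at k=8 → not this j.
No j in the window works → until fails.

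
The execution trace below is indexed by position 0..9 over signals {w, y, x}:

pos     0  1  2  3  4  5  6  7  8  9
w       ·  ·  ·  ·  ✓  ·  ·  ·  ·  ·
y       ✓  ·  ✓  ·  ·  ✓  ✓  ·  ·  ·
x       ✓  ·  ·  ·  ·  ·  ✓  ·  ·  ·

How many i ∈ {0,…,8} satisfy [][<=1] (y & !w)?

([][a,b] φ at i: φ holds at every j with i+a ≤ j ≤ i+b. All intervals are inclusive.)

1

Evaluate at each i in [0,8]:
  i=0: ✗ (fails at j=1)
  i=1: ✗ (fails at j=1)
  i=2: ✗ (fails at j=3)
  i=3: ✗ (fails at j=3)
  i=4: ✗ (fails at j=4)
  i=5: ✓ (all of [5,6])
  i=6: ✗ (fails at j=7)
  i=7: ✗ (fails at j=7)
  i=8: ✗ (fails at j=8)
Positions where it holds: {5} → 1.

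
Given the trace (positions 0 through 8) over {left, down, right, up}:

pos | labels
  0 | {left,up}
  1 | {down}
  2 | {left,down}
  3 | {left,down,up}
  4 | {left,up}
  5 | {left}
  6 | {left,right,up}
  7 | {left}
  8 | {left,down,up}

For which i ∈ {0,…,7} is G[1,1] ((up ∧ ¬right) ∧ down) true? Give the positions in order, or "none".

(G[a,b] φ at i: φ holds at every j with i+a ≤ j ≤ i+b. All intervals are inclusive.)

Evaluate at each i in [0,7]:
  i=0: ✗ (fails at j=1)
  i=1: ✗ (fails at j=2)
  i=2: ✓ (all of [3,3])
  i=3: ✗ (fails at j=4)
  i=4: ✗ (fails at j=5)
  i=5: ✗ (fails at j=6)
  i=6: ✗ (fails at j=7)
  i=7: ✓ (all of [8,8])

2, 7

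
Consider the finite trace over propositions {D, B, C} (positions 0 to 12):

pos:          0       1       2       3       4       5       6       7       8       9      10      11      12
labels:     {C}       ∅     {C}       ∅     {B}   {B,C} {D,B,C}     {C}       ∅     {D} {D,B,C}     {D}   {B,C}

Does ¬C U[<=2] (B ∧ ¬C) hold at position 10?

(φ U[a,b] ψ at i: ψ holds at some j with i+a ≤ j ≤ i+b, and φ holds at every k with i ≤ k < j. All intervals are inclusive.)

No

Need some j in [10,12] with (B ∧ ¬C), and ¬C at every k in [10,j-1].
  j=10: (B ∧ ¬C) false.
  j=11: (B ∧ ¬C) false.
  j=12: (B ∧ ¬C) false.
No j in the window works → until fails.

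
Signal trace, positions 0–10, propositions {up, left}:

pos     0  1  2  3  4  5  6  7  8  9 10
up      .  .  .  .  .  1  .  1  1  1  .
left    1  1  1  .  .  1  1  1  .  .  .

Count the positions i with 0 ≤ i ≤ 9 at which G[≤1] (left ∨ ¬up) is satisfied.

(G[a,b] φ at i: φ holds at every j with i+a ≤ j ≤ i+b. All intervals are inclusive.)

Evaluate at each i in [0,9]:
  i=0: ✓ (all of [0,1])
  i=1: ✓ (all of [1,2])
  i=2: ✓ (all of [2,3])
  i=3: ✓ (all of [3,4])
  i=4: ✓ (all of [4,5])
  i=5: ✓ (all of [5,6])
  i=6: ✓ (all of [6,7])
  i=7: ✗ (fails at j=8)
  i=8: ✗ (fails at j=8)
  i=9: ✗ (fails at j=9)
Positions where it holds: {0, 1, 2, 3, 4, 5, 6} → 7.

7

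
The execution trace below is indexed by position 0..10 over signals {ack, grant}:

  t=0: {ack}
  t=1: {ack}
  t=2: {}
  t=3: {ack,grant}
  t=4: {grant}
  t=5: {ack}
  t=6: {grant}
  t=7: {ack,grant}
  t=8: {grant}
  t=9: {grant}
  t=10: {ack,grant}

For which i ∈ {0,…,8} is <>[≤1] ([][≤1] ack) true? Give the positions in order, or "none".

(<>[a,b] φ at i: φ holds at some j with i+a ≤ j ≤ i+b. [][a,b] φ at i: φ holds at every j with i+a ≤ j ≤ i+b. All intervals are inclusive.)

Evaluate at each i in [0,8]:
  i=0: ✓ (witness j=0)
  i=1: ✗ (none in [1,2])
  i=2: ✗ (none in [2,3])
  i=3: ✗ (none in [3,4])
  i=4: ✗ (none in [4,5])
  i=5: ✗ (none in [5,6])
  i=6: ✗ (none in [6,7])
  i=7: ✗ (none in [7,8])
  i=8: ✗ (none in [8,9])

0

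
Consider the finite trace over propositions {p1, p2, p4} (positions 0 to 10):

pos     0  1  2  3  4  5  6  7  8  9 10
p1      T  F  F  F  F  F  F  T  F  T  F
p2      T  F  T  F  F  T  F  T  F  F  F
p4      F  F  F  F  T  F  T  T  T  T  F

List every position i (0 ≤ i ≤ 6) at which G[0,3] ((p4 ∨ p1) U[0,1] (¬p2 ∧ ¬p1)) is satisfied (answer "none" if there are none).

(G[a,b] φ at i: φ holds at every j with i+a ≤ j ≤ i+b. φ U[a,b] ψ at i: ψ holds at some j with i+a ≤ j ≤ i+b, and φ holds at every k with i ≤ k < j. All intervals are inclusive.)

Evaluate at each i in [0,6]:
  i=0: ✗ (fails at j=2)
  i=1: ✗ (fails at j=2)
  i=2: ✗ (fails at j=2)
  i=3: ✗ (fails at j=5)
  i=4: ✗ (fails at j=5)
  i=5: ✗ (fails at j=5)
  i=6: ✓ (all of [6,9])

6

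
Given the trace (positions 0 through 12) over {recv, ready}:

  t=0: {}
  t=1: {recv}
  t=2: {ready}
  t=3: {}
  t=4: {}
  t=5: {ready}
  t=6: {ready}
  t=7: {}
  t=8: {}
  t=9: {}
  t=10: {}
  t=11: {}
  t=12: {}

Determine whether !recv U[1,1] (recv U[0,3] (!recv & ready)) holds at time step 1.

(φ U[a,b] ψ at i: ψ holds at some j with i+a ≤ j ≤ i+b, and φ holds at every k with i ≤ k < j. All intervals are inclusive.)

Need some j in [2,2] with (recv U[0,3] (!recv & ready)), and !recv at every k in [1,j-1].
  j=2: (recv U[0,3] (!recv & ready)) holds, but !recv fails at k=1 → not this j.
No j in the window works → until fails.

False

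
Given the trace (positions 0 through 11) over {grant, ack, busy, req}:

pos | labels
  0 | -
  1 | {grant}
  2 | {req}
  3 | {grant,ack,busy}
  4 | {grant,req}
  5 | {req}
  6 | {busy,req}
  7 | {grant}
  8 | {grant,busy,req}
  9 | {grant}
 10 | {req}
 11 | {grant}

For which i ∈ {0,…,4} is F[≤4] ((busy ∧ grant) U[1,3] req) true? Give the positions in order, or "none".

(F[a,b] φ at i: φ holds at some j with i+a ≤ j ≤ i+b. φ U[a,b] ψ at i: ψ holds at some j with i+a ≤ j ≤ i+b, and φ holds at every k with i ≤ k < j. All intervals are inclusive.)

Evaluate at each i in [0,4]:
  i=0: ✓ (witness j=3)
  i=1: ✓ (witness j=3)
  i=2: ✓ (witness j=3)
  i=3: ✓ (witness j=3)
  i=4: ✗ (none in [4,8])

0, 1, 2, 3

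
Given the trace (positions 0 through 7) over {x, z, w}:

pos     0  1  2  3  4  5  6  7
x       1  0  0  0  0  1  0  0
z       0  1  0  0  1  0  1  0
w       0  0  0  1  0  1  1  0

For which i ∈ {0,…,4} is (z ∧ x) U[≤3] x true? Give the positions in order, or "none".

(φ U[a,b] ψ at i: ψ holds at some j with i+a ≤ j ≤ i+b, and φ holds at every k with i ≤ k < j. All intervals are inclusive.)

0

Evaluate at each i in [0,4]:
  i=0: ✓ (rhs at j=0)
  i=1: ✗ (no rhs in [1,4])
  i=2: ✗ (lhs fails at k=2 before rhs at j=5)
  i=3: ✗ (lhs fails at k=3 before rhs at j=5)
  i=4: ✗ (lhs fails at k=4 before rhs at j=5)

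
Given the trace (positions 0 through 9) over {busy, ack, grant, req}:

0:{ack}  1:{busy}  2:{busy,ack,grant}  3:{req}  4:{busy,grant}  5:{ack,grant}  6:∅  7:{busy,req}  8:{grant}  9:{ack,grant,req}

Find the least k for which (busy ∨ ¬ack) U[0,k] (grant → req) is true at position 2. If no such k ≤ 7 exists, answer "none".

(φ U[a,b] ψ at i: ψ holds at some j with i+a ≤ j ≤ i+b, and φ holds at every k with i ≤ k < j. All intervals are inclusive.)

Need earliest j ≥ 2 with (grant → req), and (busy ∨ ¬ack) at every k in [2,j-1].
  j=2: rhs fails.
  j=3: rhs holds; lhs holds on [2,2]. k = 1.

1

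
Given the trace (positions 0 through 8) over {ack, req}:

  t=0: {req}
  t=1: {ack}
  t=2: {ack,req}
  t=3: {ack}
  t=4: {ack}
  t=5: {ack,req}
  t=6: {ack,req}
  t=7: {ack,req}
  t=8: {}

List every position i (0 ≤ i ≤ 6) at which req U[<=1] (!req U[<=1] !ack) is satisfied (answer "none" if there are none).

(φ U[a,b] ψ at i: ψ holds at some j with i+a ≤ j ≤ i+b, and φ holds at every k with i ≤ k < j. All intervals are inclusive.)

Evaluate at each i in [0,6]:
  i=0: ✓ (rhs at j=0)
  i=1: ✗ (no rhs in [1,2])
  i=2: ✗ (no rhs in [2,3])
  i=3: ✗ (no rhs in [3,4])
  i=4: ✗ (no rhs in [4,5])
  i=5: ✗ (no rhs in [5,6])
  i=6: ✗ (no rhs in [6,7])

0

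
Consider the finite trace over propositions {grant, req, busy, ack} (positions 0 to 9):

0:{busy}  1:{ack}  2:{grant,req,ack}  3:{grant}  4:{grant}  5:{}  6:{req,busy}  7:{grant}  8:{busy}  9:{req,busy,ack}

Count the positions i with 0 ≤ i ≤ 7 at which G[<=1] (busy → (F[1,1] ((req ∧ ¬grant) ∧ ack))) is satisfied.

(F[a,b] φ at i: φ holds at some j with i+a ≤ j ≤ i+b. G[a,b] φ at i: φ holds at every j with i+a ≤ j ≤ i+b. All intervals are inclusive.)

5

Evaluate at each i in [0,7]:
  i=0: ✗ (fails at j=0)
  i=1: ✓ (all of [1,2])
  i=2: ✓ (all of [2,3])
  i=3: ✓ (all of [3,4])
  i=4: ✓ (all of [4,5])
  i=5: ✗ (fails at j=6)
  i=6: ✗ (fails at j=6)
  i=7: ✓ (all of [7,8])
Positions where it holds: {1, 2, 3, 4, 7} → 5.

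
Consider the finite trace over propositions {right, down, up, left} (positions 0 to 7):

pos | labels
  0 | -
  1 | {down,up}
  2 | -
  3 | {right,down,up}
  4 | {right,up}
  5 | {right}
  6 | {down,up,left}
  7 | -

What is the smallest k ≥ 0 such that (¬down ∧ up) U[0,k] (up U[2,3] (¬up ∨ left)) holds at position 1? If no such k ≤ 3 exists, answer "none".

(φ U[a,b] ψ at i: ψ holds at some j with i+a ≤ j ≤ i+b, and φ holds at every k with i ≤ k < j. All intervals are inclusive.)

Need earliest j ≥ 1 with (up U[2,3] (¬up ∨ left)), and (¬down ∧ up) at every k in [1,j-1].
  j=1: rhs fails.
  j=2: rhs fails.
  j=3: rhs holds but lhs fails at k=1.
  j=4: rhs fails.
No witness within the range → none.

none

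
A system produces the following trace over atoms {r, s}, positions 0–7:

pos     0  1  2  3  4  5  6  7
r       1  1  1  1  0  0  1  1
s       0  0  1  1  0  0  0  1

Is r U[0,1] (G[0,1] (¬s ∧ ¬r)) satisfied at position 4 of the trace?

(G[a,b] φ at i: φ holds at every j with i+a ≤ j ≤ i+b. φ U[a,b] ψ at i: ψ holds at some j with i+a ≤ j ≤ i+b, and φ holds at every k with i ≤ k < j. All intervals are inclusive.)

Need some j in [4,5] with G[0,1] (¬s ∧ ¬r), and r at every k in [4,j-1].
  j=4: G[0,1] (¬s ∧ ¬r) holds; no prefix to check → satisfied.

True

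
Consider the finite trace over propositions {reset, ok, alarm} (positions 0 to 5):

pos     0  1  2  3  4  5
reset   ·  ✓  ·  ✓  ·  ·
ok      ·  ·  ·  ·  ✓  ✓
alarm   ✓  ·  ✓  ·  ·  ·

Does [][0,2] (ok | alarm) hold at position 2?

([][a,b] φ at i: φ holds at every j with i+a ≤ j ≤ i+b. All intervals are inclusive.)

Check (ok | alarm) at every j in [2,4]:
  j=2: true
  j=3: false
  j=4: true
Fails at j=3 → formula fails.

False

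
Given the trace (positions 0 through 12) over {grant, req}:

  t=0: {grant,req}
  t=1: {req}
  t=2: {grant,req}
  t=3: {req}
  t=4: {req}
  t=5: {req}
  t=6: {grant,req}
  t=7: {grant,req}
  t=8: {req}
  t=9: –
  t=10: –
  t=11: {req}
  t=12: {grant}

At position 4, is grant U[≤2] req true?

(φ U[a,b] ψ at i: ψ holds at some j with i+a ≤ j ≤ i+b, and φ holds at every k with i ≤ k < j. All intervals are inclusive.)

Holds

Need some j in [4,6] with req, and grant at every k in [4,j-1].
  j=4: req holds; no prefix to check → satisfied.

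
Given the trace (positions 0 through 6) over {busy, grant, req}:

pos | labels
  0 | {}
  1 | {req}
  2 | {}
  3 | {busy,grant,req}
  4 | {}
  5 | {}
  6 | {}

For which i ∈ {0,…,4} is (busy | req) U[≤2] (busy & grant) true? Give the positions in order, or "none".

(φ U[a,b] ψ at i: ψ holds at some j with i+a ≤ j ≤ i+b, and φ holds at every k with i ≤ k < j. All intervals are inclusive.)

3

Evaluate at each i in [0,4]:
  i=0: ✗ (no rhs in [0,2])
  i=1: ✗ (lhs fails at k=2 before rhs at j=3)
  i=2: ✗ (lhs fails at k=2 before rhs at j=3)
  i=3: ✓ (rhs at j=3)
  i=4: ✗ (no rhs in [4,6])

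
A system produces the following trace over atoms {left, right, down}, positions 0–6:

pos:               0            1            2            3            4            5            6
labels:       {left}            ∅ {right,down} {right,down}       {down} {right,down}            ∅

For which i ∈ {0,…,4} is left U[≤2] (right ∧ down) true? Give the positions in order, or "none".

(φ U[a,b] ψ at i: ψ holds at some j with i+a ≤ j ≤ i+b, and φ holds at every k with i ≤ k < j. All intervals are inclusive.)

2, 3

Evaluate at each i in [0,4]:
  i=0: ✗ (lhs fails at k=1 before rhs at j=2)
  i=1: ✗ (lhs fails at k=1 before rhs at j=2)
  i=2: ✓ (rhs at j=2)
  i=3: ✓ (rhs at j=3)
  i=4: ✗ (lhs fails at k=4 before rhs at j=5)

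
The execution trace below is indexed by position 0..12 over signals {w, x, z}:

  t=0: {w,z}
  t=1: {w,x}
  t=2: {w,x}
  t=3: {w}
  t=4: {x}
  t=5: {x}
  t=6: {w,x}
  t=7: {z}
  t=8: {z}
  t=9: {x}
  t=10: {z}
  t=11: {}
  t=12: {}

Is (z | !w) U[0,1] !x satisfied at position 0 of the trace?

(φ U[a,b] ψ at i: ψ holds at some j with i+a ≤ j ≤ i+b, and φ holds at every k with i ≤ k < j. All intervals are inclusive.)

Need some j in [0,1] with !x, and (z | !w) at every k in [0,j-1].
  j=0: !x holds; no prefix to check → satisfied.

Yes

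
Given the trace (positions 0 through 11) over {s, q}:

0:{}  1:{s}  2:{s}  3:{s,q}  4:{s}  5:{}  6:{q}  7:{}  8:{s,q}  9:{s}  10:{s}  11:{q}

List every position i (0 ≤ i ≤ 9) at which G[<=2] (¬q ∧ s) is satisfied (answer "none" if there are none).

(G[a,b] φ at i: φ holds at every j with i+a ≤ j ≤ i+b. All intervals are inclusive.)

Evaluate at each i in [0,9]:
  i=0: ✗ (fails at j=0)
  i=1: ✗ (fails at j=3)
  i=2: ✗ (fails at j=3)
  i=3: ✗ (fails at j=3)
  i=4: ✗ (fails at j=5)
  i=5: ✗ (fails at j=5)
  i=6: ✗ (fails at j=6)
  i=7: ✗ (fails at j=7)
  i=8: ✗ (fails at j=8)
  i=9: ✗ (fails at j=11)

none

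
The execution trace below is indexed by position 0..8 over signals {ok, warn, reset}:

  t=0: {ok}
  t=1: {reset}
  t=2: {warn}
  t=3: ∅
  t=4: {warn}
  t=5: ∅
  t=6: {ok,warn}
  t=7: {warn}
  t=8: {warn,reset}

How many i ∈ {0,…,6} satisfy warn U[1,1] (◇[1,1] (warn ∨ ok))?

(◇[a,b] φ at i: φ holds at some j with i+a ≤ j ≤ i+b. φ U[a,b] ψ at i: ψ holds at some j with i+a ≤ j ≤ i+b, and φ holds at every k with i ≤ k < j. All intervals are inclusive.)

Evaluate at each i in [0,6]:
  i=0: ✗ (lhs fails at k=0 before rhs at j=1)
  i=1: ✗ (no rhs in [2,2])
  i=2: ✓ (rhs at j=3; lhs holds on [2,2])
  i=3: ✗ (no rhs in [4,4])
  i=4: ✓ (rhs at j=5; lhs holds on [4,4])
  i=5: ✗ (lhs fails at k=5 before rhs at j=6)
  i=6: ✓ (rhs at j=7; lhs holds on [6,6])
Positions where it holds: {2, 4, 6} → 3.

3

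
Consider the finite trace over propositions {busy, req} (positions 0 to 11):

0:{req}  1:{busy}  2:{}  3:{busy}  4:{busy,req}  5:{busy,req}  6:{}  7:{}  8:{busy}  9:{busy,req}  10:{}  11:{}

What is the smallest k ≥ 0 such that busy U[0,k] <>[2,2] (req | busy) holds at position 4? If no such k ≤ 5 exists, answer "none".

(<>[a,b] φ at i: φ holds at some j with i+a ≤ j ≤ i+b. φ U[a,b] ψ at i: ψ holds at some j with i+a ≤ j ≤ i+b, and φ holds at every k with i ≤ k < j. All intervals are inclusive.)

2

Need earliest j ≥ 4 with <>[2,2] (req | busy), and busy at every k in [4,j-1].
  j=4: rhs fails.
  j=5: rhs fails.
  j=6: rhs holds; lhs holds on [4,5]. k = 2.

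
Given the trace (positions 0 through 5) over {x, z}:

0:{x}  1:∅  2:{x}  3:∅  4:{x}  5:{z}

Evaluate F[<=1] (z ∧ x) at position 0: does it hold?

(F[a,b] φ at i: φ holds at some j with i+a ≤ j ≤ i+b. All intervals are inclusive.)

Does not hold

Check (z ∧ x) at each j in [0,1]:
  j=0: false
  j=1: false
No position in the window satisfies it → formula fails.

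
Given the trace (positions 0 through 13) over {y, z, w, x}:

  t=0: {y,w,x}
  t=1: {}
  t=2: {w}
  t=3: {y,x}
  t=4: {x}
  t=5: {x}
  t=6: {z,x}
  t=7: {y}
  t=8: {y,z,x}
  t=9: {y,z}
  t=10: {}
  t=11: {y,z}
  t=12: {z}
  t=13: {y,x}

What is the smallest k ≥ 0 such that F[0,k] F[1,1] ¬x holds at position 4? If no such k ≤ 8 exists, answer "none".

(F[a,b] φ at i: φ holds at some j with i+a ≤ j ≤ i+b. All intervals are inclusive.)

Scan j = 4,5,… for F[1,1] ¬x:
  j=4: fails
  j=5: fails
  j=6: holds
First hit at j=6, so smallest k = 6-4 = 2.

2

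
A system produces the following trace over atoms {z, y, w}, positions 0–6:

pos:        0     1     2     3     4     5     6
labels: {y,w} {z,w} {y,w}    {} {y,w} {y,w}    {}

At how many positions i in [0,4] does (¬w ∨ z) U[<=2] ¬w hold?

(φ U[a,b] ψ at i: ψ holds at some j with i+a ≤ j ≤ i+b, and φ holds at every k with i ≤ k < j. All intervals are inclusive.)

Evaluate at each i in [0,4]:
  i=0: ✗ (no rhs in [0,2])
  i=1: ✗ (lhs fails at k=2 before rhs at j=3)
  i=2: ✗ (lhs fails at k=2 before rhs at j=3)
  i=3: ✓ (rhs at j=3)
  i=4: ✗ (lhs fails at k=4 before rhs at j=6)
Positions where it holds: {3} → 1.

1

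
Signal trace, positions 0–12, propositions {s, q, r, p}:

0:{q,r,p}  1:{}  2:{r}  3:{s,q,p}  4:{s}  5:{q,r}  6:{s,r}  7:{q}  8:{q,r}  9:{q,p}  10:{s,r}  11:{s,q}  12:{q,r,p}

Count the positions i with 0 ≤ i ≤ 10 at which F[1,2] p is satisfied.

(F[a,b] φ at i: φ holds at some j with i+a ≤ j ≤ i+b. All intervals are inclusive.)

5

Evaluate at each i in [0,10]:
  i=0: ✗ (none in [1,2])
  i=1: ✓ (witness j=3)
  i=2: ✓ (witness j=3)
  i=3: ✗ (none in [4,5])
  i=4: ✗ (none in [5,6])
  i=5: ✗ (none in [6,7])
  i=6: ✗ (none in [7,8])
  i=7: ✓ (witness j=9)
  i=8: ✓ (witness j=9)
  i=9: ✗ (none in [10,11])
  i=10: ✓ (witness j=12)
Positions where it holds: {1, 2, 7, 8, 10} → 5.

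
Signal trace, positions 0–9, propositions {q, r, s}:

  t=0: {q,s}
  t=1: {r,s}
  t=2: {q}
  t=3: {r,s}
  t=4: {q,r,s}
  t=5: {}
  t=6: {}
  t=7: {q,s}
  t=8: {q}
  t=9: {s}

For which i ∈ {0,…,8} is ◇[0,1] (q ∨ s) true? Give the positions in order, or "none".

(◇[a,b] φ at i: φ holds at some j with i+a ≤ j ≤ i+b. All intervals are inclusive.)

0, 1, 2, 3, 4, 6, 7, 8

Evaluate at each i in [0,8]:
  i=0: ✓ (witness j=0)
  i=1: ✓ (witness j=1)
  i=2: ✓ (witness j=2)
  i=3: ✓ (witness j=3)
  i=4: ✓ (witness j=4)
  i=5: ✗ (none in [5,6])
  i=6: ✓ (witness j=7)
  i=7: ✓ (witness j=7)
  i=8: ✓ (witness j=8)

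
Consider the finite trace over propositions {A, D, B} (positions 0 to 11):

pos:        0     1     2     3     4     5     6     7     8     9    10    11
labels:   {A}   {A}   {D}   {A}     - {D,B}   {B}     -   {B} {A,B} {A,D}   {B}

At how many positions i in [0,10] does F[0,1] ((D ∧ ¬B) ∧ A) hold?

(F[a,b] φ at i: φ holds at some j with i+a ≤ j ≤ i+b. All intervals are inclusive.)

2

Evaluate at each i in [0,10]:
  i=0: ✗ (none in [0,1])
  i=1: ✗ (none in [1,2])
  i=2: ✗ (none in [2,3])
  i=3: ✗ (none in [3,4])
  i=4: ✗ (none in [4,5])
  i=5: ✗ (none in [5,6])
  i=6: ✗ (none in [6,7])
  i=7: ✗ (none in [7,8])
  i=8: ✗ (none in [8,9])
  i=9: ✓ (witness j=10)
  i=10: ✓ (witness j=10)
Positions where it holds: {9, 10} → 2.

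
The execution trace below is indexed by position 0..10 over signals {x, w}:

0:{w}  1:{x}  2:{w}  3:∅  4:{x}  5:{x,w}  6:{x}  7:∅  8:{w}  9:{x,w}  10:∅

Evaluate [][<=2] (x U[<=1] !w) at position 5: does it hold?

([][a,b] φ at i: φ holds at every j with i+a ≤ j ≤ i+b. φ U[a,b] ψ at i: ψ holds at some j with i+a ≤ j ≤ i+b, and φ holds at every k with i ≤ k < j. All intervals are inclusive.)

Check (x U[<=1] !w) at every j in [5,7]:
  j=5: holds
  j=6: holds
  j=7: holds
All positions satisfy it → formula holds.

True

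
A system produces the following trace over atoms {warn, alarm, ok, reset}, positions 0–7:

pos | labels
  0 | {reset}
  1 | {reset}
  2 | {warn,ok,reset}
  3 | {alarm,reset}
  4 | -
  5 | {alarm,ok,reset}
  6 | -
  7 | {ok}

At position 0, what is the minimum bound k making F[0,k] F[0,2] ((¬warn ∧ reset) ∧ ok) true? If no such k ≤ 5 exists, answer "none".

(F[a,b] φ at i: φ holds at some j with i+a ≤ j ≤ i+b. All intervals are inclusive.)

3

Scan j = 0,1,… for F[0,2] ((¬warn ∧ reset) ∧ ok):
  j=0: fails
  j=1: fails
  j=2: fails
  j=3: holds
First hit at j=3, so smallest k = 3-0 = 3.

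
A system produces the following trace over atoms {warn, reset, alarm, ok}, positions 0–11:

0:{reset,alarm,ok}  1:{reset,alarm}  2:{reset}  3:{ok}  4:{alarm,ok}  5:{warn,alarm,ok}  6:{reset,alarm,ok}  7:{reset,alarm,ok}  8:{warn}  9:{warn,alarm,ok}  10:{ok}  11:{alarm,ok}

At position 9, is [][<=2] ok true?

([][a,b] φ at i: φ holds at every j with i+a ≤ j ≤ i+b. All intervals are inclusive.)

Holds

Check ok at every j in [9,11]:
  j=9: true
  j=10: true
  j=11: true
All positions satisfy it → formula holds.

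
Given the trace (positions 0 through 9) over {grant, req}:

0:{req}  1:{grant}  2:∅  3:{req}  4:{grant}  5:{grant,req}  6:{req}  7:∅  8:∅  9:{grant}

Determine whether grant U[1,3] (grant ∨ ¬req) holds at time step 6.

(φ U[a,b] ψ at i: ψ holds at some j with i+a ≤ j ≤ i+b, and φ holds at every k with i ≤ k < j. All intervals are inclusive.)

Need some j in [7,9] with (grant ∨ ¬req), and grant at every k in [6,j-1].
  j=7: (grant ∨ ¬req) holds, but grant fails at k=6 → not this j.
  j=8: (grant ∨ ¬req) holds, but grant fails at k=6 → not this j.
  j=9: (grant ∨ ¬req) holds, but grant fails at k=6 → not this j.
No j in the window works → until fails.

No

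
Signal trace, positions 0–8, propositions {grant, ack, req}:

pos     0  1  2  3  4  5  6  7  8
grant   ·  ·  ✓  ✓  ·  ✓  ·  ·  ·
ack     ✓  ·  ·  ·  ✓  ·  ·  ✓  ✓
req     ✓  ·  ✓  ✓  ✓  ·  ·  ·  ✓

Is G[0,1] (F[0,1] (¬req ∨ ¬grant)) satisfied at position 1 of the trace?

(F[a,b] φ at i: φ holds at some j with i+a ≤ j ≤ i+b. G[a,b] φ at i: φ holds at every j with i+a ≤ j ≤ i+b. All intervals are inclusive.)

Check F[0,1] (¬req ∨ ¬grant) at every j in [1,2]:
  j=1: holds (witness at 1)
  j=2: fails (none in [2,3])
Fails at j=2 → formula fails.

Does not hold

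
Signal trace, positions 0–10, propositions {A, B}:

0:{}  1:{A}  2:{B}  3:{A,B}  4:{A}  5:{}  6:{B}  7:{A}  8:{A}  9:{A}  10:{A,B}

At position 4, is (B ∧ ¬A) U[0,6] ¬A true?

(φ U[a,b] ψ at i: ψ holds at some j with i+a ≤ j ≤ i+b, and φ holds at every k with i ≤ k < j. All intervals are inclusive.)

No

Need some j in [4,10] with ¬A, and (B ∧ ¬A) at every k in [4,j-1].
  j=4: ¬A false.
  j=5: ¬A holds, but (B ∧ ¬A) fails at k=4 → not this j.
  j=6: ¬A holds, but (B ∧ ¬A) fails at k=4 → not this j.
  j=7: ¬A false.
  j=8: ¬A false.
  j=9: ¬A false.
  j=10: ¬A false.
No j in the window works → until fails.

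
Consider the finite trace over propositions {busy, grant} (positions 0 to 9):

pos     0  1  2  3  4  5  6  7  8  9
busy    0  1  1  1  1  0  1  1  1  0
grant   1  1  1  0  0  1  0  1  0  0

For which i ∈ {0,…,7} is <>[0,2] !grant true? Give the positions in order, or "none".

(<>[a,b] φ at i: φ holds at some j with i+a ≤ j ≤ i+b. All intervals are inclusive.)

1, 2, 3, 4, 5, 6, 7

Evaluate at each i in [0,7]:
  i=0: ✗ (none in [0,2])
  i=1: ✓ (witness j=3)
  i=2: ✓ (witness j=3)
  i=3: ✓ (witness j=3)
  i=4: ✓ (witness j=4)
  i=5: ✓ (witness j=6)
  i=6: ✓ (witness j=6)
  i=7: ✓ (witness j=8)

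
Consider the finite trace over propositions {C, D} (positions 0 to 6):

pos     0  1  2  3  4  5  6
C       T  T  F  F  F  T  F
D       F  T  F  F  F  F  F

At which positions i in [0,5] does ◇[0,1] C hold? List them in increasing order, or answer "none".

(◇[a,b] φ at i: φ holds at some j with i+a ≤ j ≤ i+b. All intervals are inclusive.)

Evaluate at each i in [0,5]:
  i=0: ✓ (witness j=0)
  i=1: ✓ (witness j=1)
  i=2: ✗ (none in [2,3])
  i=3: ✗ (none in [3,4])
  i=4: ✓ (witness j=5)
  i=5: ✓ (witness j=5)

0, 1, 4, 5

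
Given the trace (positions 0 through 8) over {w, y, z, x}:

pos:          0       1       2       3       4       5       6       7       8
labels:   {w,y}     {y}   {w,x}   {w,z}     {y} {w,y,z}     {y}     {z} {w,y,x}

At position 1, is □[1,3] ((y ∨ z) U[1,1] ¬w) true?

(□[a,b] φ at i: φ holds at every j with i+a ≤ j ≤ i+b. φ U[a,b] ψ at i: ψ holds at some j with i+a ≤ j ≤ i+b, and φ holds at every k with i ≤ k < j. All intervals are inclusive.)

Check ((y ∨ z) U[1,1] ¬w) at every j in [2,4]:
  j=2: fails
  j=3: holds
  j=4: fails
Fails at j=2 → formula fails.

False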